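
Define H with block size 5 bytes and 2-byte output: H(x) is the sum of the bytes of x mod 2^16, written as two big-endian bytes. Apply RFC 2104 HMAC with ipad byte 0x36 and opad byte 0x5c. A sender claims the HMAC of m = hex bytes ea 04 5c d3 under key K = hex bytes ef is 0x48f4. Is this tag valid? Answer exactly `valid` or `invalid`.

invalid

Key hex bytes ef is 1 byte ≤ B = 5; zero-pad to 5 bytes: K' = ef 00 00 00 00.
K' ⊕ ipad = d9 36 36 36 36; K' ⊕ opad = b3 5c 5c 5c 5c.
Inner hash: sum = 217+54+54+54+54+234+4+92+211 = 974 → 03 ce.
Outer hash (recomputed tag): sum = 179+92+92+92+92+3+206 = 756 → 02 f4.
Recomputed tag = 02f4; claimed = 48f4 → mismatch.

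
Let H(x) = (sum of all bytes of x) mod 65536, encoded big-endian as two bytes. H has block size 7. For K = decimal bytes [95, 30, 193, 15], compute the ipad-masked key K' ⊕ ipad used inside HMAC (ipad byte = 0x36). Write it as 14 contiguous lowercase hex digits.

6928f739363636

Key decimal bytes [95, 30, 193, 15] = 5f 1e c1 0f is 4 bytes ≤ B = 7; zero-pad to 7 bytes: K' = 5f 1e c1 0f 00 00 00.
XOR each byte with 0x36: 5f⊕36=69, 1e⊕36=28, c1⊕36=f7, 0f⊕36=39, 00⊕36=36, 00⊕36=36, 00⊕36=36.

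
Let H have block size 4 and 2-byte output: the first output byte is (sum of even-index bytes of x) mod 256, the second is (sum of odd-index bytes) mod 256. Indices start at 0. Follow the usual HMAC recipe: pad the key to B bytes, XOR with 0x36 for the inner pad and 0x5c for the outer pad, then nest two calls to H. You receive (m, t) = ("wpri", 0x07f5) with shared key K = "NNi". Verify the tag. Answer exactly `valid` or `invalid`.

valid

Key "NNi" = 4e 4e 69 is 3 bytes ≤ B = 4; zero-pad to 4 bytes: K' = 4e 4e 69 00.
K' ⊕ ipad = 78 78 5f 36; K' ⊕ opad = 12 12 35 5c.
Inner hash: even-index sum = 448 mod 256 = 192; odd-index sum = 391 mod 256 = 135 → c0 87.
Outer hash (recomputed tag): even-index sum = 263 mod 256 = 7; odd-index sum = 245 mod 256 = 245 → 07 f5.
Recomputed tag = 07f5; claimed = 07f5 → match.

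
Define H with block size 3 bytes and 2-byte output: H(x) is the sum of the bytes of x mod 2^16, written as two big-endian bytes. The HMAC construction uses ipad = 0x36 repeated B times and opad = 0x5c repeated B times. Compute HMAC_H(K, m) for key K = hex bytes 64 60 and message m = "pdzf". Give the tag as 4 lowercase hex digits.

0164

Key hex bytes 64 60 is 2 bytes ≤ B = 3; zero-pad to 3 bytes: K' = 64 60 00.
K' ⊕ ipad = 52 56 36.  K' ⊕ opad = 38 3c 5c.
Inner input = (K'⊕ipad) ∥ m = 52 56 36 ∥ 70 64 7a 66.
Inner hash: sum = 82+86+54+112+100+122+102 = 658 → 02 92.
Outer input = (K'⊕opad) ∥ inner = 38 3c 5c ∥ 02 92.
Outer hash (tag): sum = 56+60+92+2+146 = 356 → 01 64.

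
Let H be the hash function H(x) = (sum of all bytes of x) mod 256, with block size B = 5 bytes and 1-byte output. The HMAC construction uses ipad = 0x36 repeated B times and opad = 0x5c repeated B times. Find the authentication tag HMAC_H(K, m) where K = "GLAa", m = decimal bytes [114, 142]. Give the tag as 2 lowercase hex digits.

Key "GLAa" = 47 4c 41 61 is 4 bytes ≤ B = 5; zero-pad to 5 bytes: K' = 47 4c 41 61 00.
K' ⊕ ipad = 71 7a 77 57 36.  K' ⊕ opad = 1b 10 1d 3d 5c.
Inner input = (K'⊕ipad) ∥ m = 71 7a 77 57 36 ∥ 72 8e.
Inner hash: sum = 113+122+119+87+54+114+142 = 751; mod 256 = 239 → ef.
Outer input = (K'⊕opad) ∥ inner = 1b 10 1d 3d 5c ∥ ef.
Outer hash (tag): sum = 27+16+29+61+92+239 = 464; mod 256 = 208 → d0.

d0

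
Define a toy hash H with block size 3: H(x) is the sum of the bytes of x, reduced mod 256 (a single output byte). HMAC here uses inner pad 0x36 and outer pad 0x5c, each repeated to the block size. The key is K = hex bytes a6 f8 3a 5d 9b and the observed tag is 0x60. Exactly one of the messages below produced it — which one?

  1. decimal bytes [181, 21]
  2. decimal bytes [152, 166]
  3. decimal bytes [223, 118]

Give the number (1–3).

Key hex bytes a6 f8 3a 5d 9b is 5 bytes > B = 3, so hash it first: H(key) = d0, then zero-pad to 3 bytes: K' = d0 00 00.
K' ⊕ ipad = e6 36 36; K' ⊕ opad = 8c 5c 5c.
m1: inner = H(e6 36 36 b5 15) = 1c; tag = H(8c 5c 5c 1c) = 60 ← matches
m2: inner = H(e6 36 36 98 a6) = 90; tag = H(8c 5c 5c 90) = d4
m3: inner = H(e6 36 36 df 76) = a7; tag = H(8c 5c 5c a7) = eb

1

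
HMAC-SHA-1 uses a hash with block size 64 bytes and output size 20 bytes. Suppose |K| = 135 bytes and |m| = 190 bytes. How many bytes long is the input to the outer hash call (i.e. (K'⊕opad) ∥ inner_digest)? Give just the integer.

84

Key is 135 > 64 bytes, so it is hashed to 20 bytes then zero-padded to 64: |K'| = 64.
Outer input = (K'⊕opad) ∥ H(inner) → 64 + 20 = 84 bytes.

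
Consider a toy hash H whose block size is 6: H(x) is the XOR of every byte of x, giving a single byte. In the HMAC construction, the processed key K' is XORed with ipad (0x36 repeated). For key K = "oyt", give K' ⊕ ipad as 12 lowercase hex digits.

Key "oyt" = 6f 79 74 is 3 bytes ≤ B = 6; zero-pad to 6 bytes: K' = 6f 79 74 00 00 00.
XOR each byte with 0x36: 6f⊕36=59, 79⊕36=4f, 74⊕36=42, 00⊕36=36, 00⊕36=36, 00⊕36=36.

594f42363636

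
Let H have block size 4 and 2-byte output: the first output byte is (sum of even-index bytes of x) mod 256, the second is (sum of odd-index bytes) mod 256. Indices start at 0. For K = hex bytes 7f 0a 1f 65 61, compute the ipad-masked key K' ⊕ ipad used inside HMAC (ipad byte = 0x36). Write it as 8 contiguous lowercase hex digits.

c9593636

Key hex bytes 7f 0a 1f 65 61 is 5 bytes > B = 4, so hash it first: H(key) = ff 6f, then zero-pad to 4 bytes: K' = ff 6f 00 00.
XOR each byte with 0x36: ff⊕36=c9, 6f⊕36=59, 00⊕36=36, 00⊕36=36.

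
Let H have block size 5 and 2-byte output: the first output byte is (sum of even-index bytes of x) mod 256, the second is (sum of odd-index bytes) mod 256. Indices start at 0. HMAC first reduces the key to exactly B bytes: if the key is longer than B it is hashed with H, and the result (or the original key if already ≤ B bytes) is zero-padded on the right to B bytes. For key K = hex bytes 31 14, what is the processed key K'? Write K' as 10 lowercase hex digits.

3114000000

Key hex bytes 31 14 is 2 bytes ≤ B = 5; zero-pad to 5 bytes: K' = 31 14 00 00 00.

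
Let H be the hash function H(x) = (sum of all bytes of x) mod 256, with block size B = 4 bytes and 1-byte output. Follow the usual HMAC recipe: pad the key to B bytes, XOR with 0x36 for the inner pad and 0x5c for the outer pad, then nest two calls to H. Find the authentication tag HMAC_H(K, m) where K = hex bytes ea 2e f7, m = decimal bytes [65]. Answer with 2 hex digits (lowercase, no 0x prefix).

Key hex bytes ea 2e f7 is 3 bytes ≤ B = 4; zero-pad to 4 bytes: K' = ea 2e f7 00.
K' ⊕ ipad = dc 18 c1 36.  K' ⊕ opad = b6 72 ab 5c.
Inner input = (K'⊕ipad) ∥ m = dc 18 c1 36 ∥ 41.
Inner hash: sum = 220+24+193+54+65 = 556; mod 256 = 44 → 2c.
Outer input = (K'⊕opad) ∥ inner = b6 72 ab 5c ∥ 2c.
Outer hash (tag): sum = 182+114+171+92+44 = 603; mod 256 = 91 → 5b.

5b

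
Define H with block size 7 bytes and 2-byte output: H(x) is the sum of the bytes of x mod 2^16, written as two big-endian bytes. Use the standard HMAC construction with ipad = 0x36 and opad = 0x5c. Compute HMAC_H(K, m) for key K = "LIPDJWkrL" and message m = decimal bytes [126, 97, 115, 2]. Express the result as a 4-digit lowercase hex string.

Key "LIPDJWkrL" = 4c 49 50 44 4a 57 6b 72 4c is 9 bytes > B = 7, so hash it first: H(key) = 02 f3, then zero-pad to 7 bytes: K' = 02 f3 00 00 00 00 00.
K' ⊕ ipad = 34 c5 36 36 36 36 36.  K' ⊕ opad = 5e af 5c 5c 5c 5c 5c.
Inner input = (K'⊕ipad) ∥ m = 34 c5 36 36 36 36 36 ∥ 7e 61 73 02.
Inner hash: sum = 52+197+54+54+54+54+54+126+97+115+2 = 859 → 03 5b.
Outer input = (K'⊕opad) ∥ inner = 5e af 5c 5c 5c 5c 5c ∥ 03 5b.
Outer hash (tag): sum = 94+175+92+92+92+92+92+3+91 = 823 → 03 37.

0337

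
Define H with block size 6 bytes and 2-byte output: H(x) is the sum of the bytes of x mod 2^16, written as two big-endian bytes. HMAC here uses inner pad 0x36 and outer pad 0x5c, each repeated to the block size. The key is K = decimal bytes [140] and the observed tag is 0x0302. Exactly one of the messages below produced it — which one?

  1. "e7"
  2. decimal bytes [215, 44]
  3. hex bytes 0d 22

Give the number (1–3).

1

Key decimal bytes [140] = 8c is 1 byte ≤ B = 6; zero-pad to 6 bytes: K' = 8c 00 00 00 00 00.
K' ⊕ ipad = ba 36 36 36 36 36; K' ⊕ opad = d0 5c 5c 5c 5c 5c.
m1: inner = H(ba 36 36 36 36 36 65 37) = 02 64; tag = H(d0 5c 5c 5c 5c 5c 02 64) = 0302 ← matches
m2: inner = H(ba 36 36 36 36 36 d7 2c) = 02 cb; tag = H(d0 5c 5c 5c 5c 5c 02 cb) = 0369
m3: inner = H(ba 36 36 36 36 36 0d 22) = 01 f7; tag = H(d0 5c 5c 5c 5c 5c 01 f7) = 0394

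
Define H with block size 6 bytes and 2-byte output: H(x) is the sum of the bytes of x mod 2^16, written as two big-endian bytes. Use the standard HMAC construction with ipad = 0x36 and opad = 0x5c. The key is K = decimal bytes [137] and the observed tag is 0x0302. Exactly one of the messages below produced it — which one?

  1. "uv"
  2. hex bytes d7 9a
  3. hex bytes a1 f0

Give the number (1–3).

3

Key decimal bytes [137] = 89 is 1 byte ≤ B = 6; zero-pad to 6 bytes: K' = 89 00 00 00 00 00.
K' ⊕ ipad = bf 36 36 36 36 36; K' ⊕ opad = d5 5c 5c 5c 5c 5c.
m1: inner = H(bf 36 36 36 36 36 75 76) = 02 b8; tag = H(d5 5c 5c 5c 5c 5c 02 b8) = 035b
m2: inner = H(bf 36 36 36 36 36 d7 9a) = 03 3e; tag = H(d5 5c 5c 5c 5c 5c 03 3e) = 02e2
m3: inner = H(bf 36 36 36 36 36 a1 f0) = 03 5e; tag = H(d5 5c 5c 5c 5c 5c 03 5e) = 0302 ← matches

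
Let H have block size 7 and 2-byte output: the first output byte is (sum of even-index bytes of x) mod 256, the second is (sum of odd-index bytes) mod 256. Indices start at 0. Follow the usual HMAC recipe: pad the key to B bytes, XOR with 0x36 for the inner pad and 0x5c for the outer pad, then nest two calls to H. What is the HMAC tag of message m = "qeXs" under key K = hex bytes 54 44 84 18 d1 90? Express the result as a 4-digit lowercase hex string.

Key hex bytes 54 44 84 18 d1 90 is 6 bytes ≤ B = 7; zero-pad to 7 bytes: K' = 54 44 84 18 d1 90 00.
K' ⊕ ipad = 62 72 b2 2e e7 a6 36.  K' ⊕ opad = 08 18 d8 44 8d cc 5c.
Inner input = (K'⊕ipad) ∥ m = 62 72 b2 2e e7 a6 36 ∥ 71 65 58 73.
Inner hash: even-index sum = 777 mod 256 = 9; odd-index sum = 527 mod 256 = 15 → 09 0f.
Outer input = (K'⊕opad) ∥ inner = 08 18 d8 44 8d cc 5c ∥ 09 0f.
Outer hash (tag): even-index sum = 472 mod 256 = 216; odd-index sum = 305 mod 256 = 49 → d8 31.

d831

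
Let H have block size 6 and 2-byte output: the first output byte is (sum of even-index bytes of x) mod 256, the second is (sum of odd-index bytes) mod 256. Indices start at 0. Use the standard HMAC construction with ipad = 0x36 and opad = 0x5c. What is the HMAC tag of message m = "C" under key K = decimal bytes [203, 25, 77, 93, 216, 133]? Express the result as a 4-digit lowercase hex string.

d56c

Key decimal bytes [203, 25, 77, 93, 216, 133] = cb 19 4d 5d d8 85 is exactly B = 6 bytes: K' = cb 19 4d 5d d8 85.
K' ⊕ ipad = fd 2f 7b 6b ee b3.  K' ⊕ opad = 97 45 11 01 84 d9.
Inner input = (K'⊕ipad) ∥ m = fd 2f 7b 6b ee b3 ∥ 43.
Inner hash: even-index sum = 681 mod 256 = 169; odd-index sum = 333 mod 256 = 77 → a9 4d.
Outer input = (K'⊕opad) ∥ inner = 97 45 11 01 84 d9 ∥ a9 4d.
Outer hash (tag): even-index sum = 469 mod 256 = 213; odd-index sum = 364 mod 256 = 108 → d5 6c.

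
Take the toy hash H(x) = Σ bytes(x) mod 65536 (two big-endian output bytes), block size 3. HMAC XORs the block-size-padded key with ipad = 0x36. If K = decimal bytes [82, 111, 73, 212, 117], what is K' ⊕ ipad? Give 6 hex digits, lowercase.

346536

Key decimal bytes [82, 111, 73, 212, 117] = 52 6f 49 d4 75 is 5 bytes > B = 3, so hash it first: H(key) = 02 53, then zero-pad to 3 bytes: K' = 02 53 00.
XOR each byte with 0x36: 02⊕36=34, 53⊕36=65, 00⊕36=36.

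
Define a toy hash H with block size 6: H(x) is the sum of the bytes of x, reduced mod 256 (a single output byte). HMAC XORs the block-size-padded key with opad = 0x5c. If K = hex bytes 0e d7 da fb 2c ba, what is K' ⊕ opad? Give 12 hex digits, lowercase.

528b86a770e6

Key hex bytes 0e d7 da fb 2c ba is exactly B = 6 bytes: K' = 0e d7 da fb 2c ba.
XOR each byte with 0x5c: 0e⊕5c=52, d7⊕5c=8b, da⊕5c=86, fb⊕5c=a7, 2c⊕5c=70, ba⊕5c=e6.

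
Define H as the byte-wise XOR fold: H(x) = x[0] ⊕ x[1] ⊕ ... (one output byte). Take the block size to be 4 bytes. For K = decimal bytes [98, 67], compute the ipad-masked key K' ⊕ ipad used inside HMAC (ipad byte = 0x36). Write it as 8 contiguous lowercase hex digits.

54753636

Key decimal bytes [98, 67] = 62 43 is 2 bytes ≤ B = 4; zero-pad to 4 bytes: K' = 62 43 00 00.
XOR each byte with 0x36: 62⊕36=54, 43⊕36=75, 00⊕36=36, 00⊕36=36.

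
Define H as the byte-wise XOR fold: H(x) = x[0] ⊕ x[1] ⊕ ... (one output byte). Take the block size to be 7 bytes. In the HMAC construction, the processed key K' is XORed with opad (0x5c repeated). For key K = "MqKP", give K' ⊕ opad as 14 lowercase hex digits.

112d170c5c5c5c

Key "MqKP" = 4d 71 4b 50 is 4 bytes ≤ B = 7; zero-pad to 7 bytes: K' = 4d 71 4b 50 00 00 00.
XOR each byte with 0x5c: 4d⊕5c=11, 71⊕5c=2d, 4b⊕5c=17, 50⊕5c=0c, 00⊕5c=5c, 00⊕5c=5c, 00⊕5c=5c.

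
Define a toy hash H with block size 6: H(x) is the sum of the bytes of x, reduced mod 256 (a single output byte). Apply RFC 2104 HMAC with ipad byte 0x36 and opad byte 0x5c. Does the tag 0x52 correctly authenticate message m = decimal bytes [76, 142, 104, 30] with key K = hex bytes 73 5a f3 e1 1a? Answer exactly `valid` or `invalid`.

Key hex bytes 73 5a f3 e1 1a is 5 bytes ≤ B = 6; zero-pad to 6 bytes: K' = 73 5a f3 e1 1a 00.
K' ⊕ ipad = 45 6c c5 d7 2c 36; K' ⊕ opad = 2f 06 af bd 46 5c.
Inner hash: sum = 69+108+197+215+44+54+76+142+104+30 = 1039; mod 256 = 15 → 0f.
Outer hash (recomputed tag): sum = 47+6+175+189+70+92+15 = 594; mod 256 = 82 → 52.
Recomputed tag = 52; claimed = 52 → match.

valid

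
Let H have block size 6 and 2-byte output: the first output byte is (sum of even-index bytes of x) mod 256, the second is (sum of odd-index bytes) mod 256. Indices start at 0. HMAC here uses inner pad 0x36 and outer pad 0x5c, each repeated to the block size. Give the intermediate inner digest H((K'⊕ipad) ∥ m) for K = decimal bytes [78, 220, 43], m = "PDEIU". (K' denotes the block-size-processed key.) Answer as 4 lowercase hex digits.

b5e3

Key decimal bytes [78, 220, 43] = 4e dc 2b is 3 bytes ≤ B = 6; zero-pad to 6 bytes: K' = 4e dc 2b 00 00 00.
K' ⊕ ipad = 78 ea 1d 36 36 36.
Inner input = 78 ea 1d 36 36 36 ∥ 50 44 45 49 55.
Inner hash: even-index sum = 437 mod 256 = 181; odd-index sum = 483 mod 256 = 227 → b5 e3.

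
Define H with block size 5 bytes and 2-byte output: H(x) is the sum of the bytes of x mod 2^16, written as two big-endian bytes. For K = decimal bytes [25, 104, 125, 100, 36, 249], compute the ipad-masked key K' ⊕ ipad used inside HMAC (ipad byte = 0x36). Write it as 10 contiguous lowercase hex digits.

3449363636

Key decimal bytes [25, 104, 125, 100, 36, 249] = 19 68 7d 64 24 f9 is 6 bytes > B = 5, so hash it first: H(key) = 02 7f, then zero-pad to 5 bytes: K' = 02 7f 00 00 00.
XOR each byte with 0x36: 02⊕36=34, 7f⊕36=49, 00⊕36=36, 00⊕36=36, 00⊕36=36.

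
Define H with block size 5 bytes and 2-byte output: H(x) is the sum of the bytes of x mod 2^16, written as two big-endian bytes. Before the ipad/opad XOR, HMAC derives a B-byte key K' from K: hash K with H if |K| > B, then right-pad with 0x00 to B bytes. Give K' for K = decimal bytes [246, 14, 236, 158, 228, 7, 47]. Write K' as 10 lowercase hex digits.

03a8000000

|K| = 7 > B = 5, so first hash the key.
H(K): sum = 246+14+236+158+228+7+47 = 936 → 03 a8.
Zero-pad H(K) = 03 a8 to 5 bytes: K' = 03 a8 00 00 00.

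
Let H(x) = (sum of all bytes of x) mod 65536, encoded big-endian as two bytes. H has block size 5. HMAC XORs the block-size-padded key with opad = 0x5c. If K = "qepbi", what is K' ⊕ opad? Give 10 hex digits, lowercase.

Key "qepbi" = 71 65 70 62 69 is exactly B = 5 bytes: K' = 71 65 70 62 69.
XOR each byte with 0x5c: 71⊕5c=2d, 65⊕5c=39, 70⊕5c=2c, 62⊕5c=3e, 69⊕5c=35.

2d392c3e35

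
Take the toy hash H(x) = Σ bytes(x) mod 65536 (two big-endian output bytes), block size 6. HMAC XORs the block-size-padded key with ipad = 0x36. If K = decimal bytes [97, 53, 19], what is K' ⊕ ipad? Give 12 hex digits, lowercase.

Key decimal bytes [97, 53, 19] = 61 35 13 is 3 bytes ≤ B = 6; zero-pad to 6 bytes: K' = 61 35 13 00 00 00.
XOR each byte with 0x36: 61⊕36=57, 35⊕36=03, 13⊕36=25, 00⊕36=36, 00⊕36=36, 00⊕36=36.

570325363636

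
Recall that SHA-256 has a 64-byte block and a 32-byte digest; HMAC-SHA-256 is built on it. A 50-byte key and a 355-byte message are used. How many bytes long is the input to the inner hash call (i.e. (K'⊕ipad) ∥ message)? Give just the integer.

419

Key is 50 ≤ 64 bytes, zero-padded: |K'| = 64.
Inner input = (K'⊕ipad) ∥ m → 64 + 355 = 419 bytes.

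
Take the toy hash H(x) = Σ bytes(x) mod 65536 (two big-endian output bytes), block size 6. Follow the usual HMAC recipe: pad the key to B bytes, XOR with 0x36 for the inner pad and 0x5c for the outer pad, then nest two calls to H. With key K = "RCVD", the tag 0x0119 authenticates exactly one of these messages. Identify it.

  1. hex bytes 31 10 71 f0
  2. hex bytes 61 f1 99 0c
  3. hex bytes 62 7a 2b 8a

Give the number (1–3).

2

Key "RCVD" = 52 43 56 44 is 4 bytes ≤ B = 6; zero-pad to 6 bytes: K' = 52 43 56 44 00 00.
K' ⊕ ipad = 64 75 60 72 36 36; K' ⊕ opad = 0e 1f 0a 18 5c 5c.
m1: inner = H(64 75 60 72 36 36 31 10 71 f0) = 03 b9; tag = H(0e 1f 0a 18 5c 5c 03 b9) = 01c3
m2: inner = H(64 75 60 72 36 36 61 f1 99 0c) = 04 0e; tag = H(0e 1f 0a 18 5c 5c 04 0e) = 0119 ← matches
m3: inner = H(64 75 60 72 36 36 62 7a 2b 8a) = 03 a8; tag = H(0e 1f 0a 18 5c 5c 03 a8) = 01b2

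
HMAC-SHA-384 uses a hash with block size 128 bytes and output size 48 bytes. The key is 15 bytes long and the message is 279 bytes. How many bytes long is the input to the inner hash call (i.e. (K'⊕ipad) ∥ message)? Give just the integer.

Key is 15 ≤ 128 bytes, zero-padded: |K'| = 128.
Inner input = (K'⊕ipad) ∥ m → 128 + 279 = 407 bytes.

407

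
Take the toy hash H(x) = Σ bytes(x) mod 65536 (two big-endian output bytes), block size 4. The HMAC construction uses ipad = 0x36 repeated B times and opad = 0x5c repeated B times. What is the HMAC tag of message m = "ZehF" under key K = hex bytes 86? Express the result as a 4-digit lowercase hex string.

02af

Key hex bytes 86 is 1 byte ≤ B = 4; zero-pad to 4 bytes: K' = 86 00 00 00.
K' ⊕ ipad = b0 36 36 36.  K' ⊕ opad = da 5c 5c 5c.
Inner input = (K'⊕ipad) ∥ m = b0 36 36 36 ∥ 5a 65 68 46.
Inner hash: sum = 176+54+54+54+90+101+104+70 = 703 → 02 bf.
Outer input = (K'⊕opad) ∥ inner = da 5c 5c 5c ∥ 02 bf.
Outer hash (tag): sum = 218+92+92+92+2+191 = 687 → 02 af.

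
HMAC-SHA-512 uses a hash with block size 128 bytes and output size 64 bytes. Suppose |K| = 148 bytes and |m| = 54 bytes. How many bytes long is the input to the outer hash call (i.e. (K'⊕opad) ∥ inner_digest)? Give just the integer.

192

Key is 148 > 128 bytes, so it is hashed to 64 bytes then zero-padded to 128: |K'| = 128.
Outer input = (K'⊕opad) ∥ H(inner) → 128 + 64 = 192 bytes.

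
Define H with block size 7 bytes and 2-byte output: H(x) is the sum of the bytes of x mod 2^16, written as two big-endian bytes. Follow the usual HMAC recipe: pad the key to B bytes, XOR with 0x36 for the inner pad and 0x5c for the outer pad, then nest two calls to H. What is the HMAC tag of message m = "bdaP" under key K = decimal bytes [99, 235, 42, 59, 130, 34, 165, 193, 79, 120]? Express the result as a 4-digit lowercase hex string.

0368

Key decimal bytes [99, 235, 42, 59, 130, 34, 165, 193, 79, 120] = 63 eb 2a 3b 82 22 a5 c1 4f 78 is 10 bytes > B = 7, so hash it first: H(key) = 04 84, then zero-pad to 7 bytes: K' = 04 84 00 00 00 00 00.
K' ⊕ ipad = 32 b2 36 36 36 36 36.  K' ⊕ opad = 58 d8 5c 5c 5c 5c 5c.
Inner input = (K'⊕ipad) ∥ m = 32 b2 36 36 36 36 36 ∥ 62 64 61 50.
Inner hash: sum = 50+178+54+54+54+54+54+98+100+97+80 = 873 → 03 69.
Outer input = (K'⊕opad) ∥ inner = 58 d8 5c 5c 5c 5c 5c ∥ 03 69.
Outer hash (tag): sum = 88+216+92+92+92+92+92+3+105 = 872 → 03 68.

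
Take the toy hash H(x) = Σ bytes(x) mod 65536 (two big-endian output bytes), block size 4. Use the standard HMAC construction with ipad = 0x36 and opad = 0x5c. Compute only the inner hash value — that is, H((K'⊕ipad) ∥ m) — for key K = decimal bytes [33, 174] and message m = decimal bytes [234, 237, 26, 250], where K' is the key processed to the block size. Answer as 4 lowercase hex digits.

0406

Key decimal bytes [33, 174] = 21 ae is 2 bytes ≤ B = 4; zero-pad to 4 bytes: K' = 21 ae 00 00.
K' ⊕ ipad = 17 98 36 36.
Inner input = 17 98 36 36 ∥ ea ed 1a fa.
Inner hash: sum = 23+152+54+54+234+237+26+250 = 1030 → 04 06.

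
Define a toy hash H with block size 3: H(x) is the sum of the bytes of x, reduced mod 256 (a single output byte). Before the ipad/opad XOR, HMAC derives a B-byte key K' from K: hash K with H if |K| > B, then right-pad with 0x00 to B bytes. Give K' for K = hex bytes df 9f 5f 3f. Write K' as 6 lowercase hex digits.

1c0000

|K| = 4 > B = 3, so first hash the key.
H(K): sum = 223+159+95+63 = 540; mod 256 = 28 → 1c.
Zero-pad H(K) = 1c to 3 bytes: K' = 1c 00 00.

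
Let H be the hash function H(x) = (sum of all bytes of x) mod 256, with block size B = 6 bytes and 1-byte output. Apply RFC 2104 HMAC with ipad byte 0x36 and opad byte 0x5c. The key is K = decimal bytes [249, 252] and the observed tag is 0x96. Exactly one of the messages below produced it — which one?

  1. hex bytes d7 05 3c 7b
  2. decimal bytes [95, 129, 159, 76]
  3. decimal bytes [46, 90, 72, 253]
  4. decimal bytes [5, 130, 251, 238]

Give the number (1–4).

Key decimal bytes [249, 252] = f9 fc is 2 bytes ≤ B = 6; zero-pad to 6 bytes: K' = f9 fc 00 00 00 00.
K' ⊕ ipad = cf ca 36 36 36 36; K' ⊕ opad = a5 a0 5c 5c 5c 5c.
m1: inner = H(cf ca 36 36 36 36 d7 05 3c 7b) = 04; tag = H(a5 a0 5c 5c 5c 5c 04) = b9
m2: inner = H(cf ca 36 36 36 36 5f 81 9f 4c) = 3c; tag = H(a5 a0 5c 5c 5c 5c 3c) = f1
m3: inner = H(cf ca 36 36 36 36 2e 5a 48 fd) = 3e; tag = H(a5 a0 5c 5c 5c 5c 3e) = f3
m4: inner = H(cf ca 36 36 36 36 05 82 fb ee) = e1; tag = H(a5 a0 5c 5c 5c 5c e1) = 96 ← matches

4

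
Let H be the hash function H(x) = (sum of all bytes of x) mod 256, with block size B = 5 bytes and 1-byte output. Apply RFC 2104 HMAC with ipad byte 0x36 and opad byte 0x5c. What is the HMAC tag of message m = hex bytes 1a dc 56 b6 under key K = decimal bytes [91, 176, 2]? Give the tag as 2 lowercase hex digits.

9e

Key decimal bytes [91, 176, 2] = 5b b0 02 is 3 bytes ≤ B = 5; zero-pad to 5 bytes: K' = 5b b0 02 00 00.
K' ⊕ ipad = 6d 86 34 36 36.  K' ⊕ opad = 07 ec 5e 5c 5c.
Inner input = (K'⊕ipad) ∥ m = 6d 86 34 36 36 ∥ 1a dc 56 b6.
Inner hash: sum = 109+134+52+54+54+26+220+86+182 = 917; mod 256 = 149 → 95.
Outer input = (K'⊕opad) ∥ inner = 07 ec 5e 5c 5c ∥ 95.
Outer hash (tag): sum = 7+236+94+92+92+149 = 670; mod 256 = 158 → 9e.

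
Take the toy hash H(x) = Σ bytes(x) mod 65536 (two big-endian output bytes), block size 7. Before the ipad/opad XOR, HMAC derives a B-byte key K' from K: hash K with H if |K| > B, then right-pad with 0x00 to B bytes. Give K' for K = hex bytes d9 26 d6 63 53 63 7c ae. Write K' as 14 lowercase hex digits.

|K| = 8 > B = 7, so first hash the key.
H(K): sum = 217+38+214+99+83+99+124+174 = 1048 → 04 18.
Zero-pad H(K) = 04 18 to 7 bytes: K' = 04 18 00 00 00 00 00.

04180000000000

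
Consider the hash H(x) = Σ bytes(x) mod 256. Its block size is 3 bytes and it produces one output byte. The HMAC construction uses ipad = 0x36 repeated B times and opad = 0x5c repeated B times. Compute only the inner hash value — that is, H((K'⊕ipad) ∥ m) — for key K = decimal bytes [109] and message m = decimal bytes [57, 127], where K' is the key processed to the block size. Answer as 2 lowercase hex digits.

7f

Key decimal bytes [109] = 6d is 1 byte ≤ B = 3; zero-pad to 3 bytes: K' = 6d 00 00.
K' ⊕ ipad = 5b 36 36.
Inner input = 5b 36 36 ∥ 39 7f.
Inner hash: sum = 91+54+54+57+127 = 383; mod 256 = 127 → 7f.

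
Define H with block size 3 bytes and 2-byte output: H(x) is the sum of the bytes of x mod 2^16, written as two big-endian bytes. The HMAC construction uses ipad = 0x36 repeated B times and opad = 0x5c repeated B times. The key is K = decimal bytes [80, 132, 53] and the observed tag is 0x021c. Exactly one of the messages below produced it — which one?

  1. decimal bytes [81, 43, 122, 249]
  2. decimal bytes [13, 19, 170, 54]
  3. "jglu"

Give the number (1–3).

Key decimal bytes [80, 132, 53] = 50 84 35 is exactly B = 3 bytes: K' = 50 84 35.
K' ⊕ ipad = 66 b2 03; K' ⊕ opad = 0c d8 69.
m1: inner = H(66 b2 03 51 2b 7a f9) = 03 0a; tag = H(0c d8 69 03 0a) = 015a
m2: inner = H(66 b2 03 0d 13 aa 36) = 02 1b; tag = H(0c d8 69 02 1b) = 016a
m3: inner = H(66 b2 03 6a 67 6c 75) = 02 cd; tag = H(0c d8 69 02 cd) = 021c ← matches

3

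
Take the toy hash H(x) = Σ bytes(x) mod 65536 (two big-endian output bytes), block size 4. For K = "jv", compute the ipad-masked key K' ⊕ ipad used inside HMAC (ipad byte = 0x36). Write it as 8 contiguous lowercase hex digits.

Key "jv" = 6a 76 is 2 bytes ≤ B = 4; zero-pad to 4 bytes: K' = 6a 76 00 00.
XOR each byte with 0x36: 6a⊕36=5c, 76⊕36=40, 00⊕36=36, 00⊕36=36.

5c403636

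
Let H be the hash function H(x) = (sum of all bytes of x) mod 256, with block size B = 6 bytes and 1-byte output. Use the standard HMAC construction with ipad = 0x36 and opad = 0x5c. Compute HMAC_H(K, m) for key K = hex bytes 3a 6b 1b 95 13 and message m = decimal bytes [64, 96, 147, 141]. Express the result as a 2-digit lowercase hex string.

ac

Key hex bytes 3a 6b 1b 95 13 is 5 bytes ≤ B = 6; zero-pad to 6 bytes: K' = 3a 6b 1b 95 13 00.
K' ⊕ ipad = 0c 5d 2d a3 25 36.  K' ⊕ opad = 66 37 47 c9 4f 5c.
Inner input = (K'⊕ipad) ∥ m = 0c 5d 2d a3 25 36 ∥ 40 60 93 8d.
Inner hash: sum = 12+93+45+163+37+54+64+96+147+141 = 852; mod 256 = 84 → 54.
Outer input = (K'⊕opad) ∥ inner = 66 37 47 c9 4f 5c ∥ 54.
Outer hash (tag): sum = 102+55+71+201+79+92+84 = 684; mod 256 = 172 → ac.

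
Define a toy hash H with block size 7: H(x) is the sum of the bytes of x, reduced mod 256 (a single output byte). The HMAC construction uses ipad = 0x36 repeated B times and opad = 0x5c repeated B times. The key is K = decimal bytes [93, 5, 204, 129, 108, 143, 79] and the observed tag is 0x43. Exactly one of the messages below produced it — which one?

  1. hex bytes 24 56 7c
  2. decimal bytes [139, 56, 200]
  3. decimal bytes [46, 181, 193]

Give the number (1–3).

2

Key decimal bytes [93, 5, 204, 129, 108, 143, 79] = 5d 05 cc 81 6c 8f 4f is exactly B = 7 bytes: K' = 5d 05 cc 81 6c 8f 4f.
K' ⊕ ipad = 6b 33 fa b7 5a b9 79; K' ⊕ opad = 01 59 90 dd 30 d3 13.
m1: inner = H(6b 33 fa b7 5a b9 79 24 56 7c) = d1; tag = H(01 59 90 dd 30 d3 13 d1) = ae
m2: inner = H(6b 33 fa b7 5a b9 79 8b 38 c8) = 66; tag = H(01 59 90 dd 30 d3 13 66) = 43 ← matches
m3: inner = H(6b 33 fa b7 5a b9 79 2e b5 c1) = 7f; tag = H(01 59 90 dd 30 d3 13 7f) = 5c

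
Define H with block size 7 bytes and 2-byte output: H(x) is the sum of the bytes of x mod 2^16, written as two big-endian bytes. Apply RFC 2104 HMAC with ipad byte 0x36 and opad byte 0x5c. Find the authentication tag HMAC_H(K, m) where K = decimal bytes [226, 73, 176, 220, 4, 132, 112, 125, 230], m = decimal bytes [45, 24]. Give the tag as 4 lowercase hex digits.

031e

Key decimal bytes [226, 73, 176, 220, 4, 132, 112, 125, 230] = e2 49 b0 dc 04 84 70 7d e6 is 9 bytes > B = 7, so hash it first: H(key) = 05 12, then zero-pad to 7 bytes: K' = 05 12 00 00 00 00 00.
K' ⊕ ipad = 33 24 36 36 36 36 36.  K' ⊕ opad = 59 4e 5c 5c 5c 5c 5c.
Inner input = (K'⊕ipad) ∥ m = 33 24 36 36 36 36 36 ∥ 2d 18.
Inner hash: sum = 51+36+54+54+54+54+54+45+24 = 426 → 01 aa.
Outer input = (K'⊕opad) ∥ inner = 59 4e 5c 5c 5c 5c 5c ∥ 01 aa.
Outer hash (tag): sum = 89+78+92+92+92+92+92+1+170 = 798 → 03 1e.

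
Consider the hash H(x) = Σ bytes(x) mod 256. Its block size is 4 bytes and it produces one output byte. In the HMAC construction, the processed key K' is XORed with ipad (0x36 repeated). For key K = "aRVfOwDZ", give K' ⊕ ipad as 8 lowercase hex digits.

e5363636

Key "aRVfOwDZ" = 61 52 56 66 4f 77 44 5a is 8 bytes > B = 4, so hash it first: H(key) = d3, then zero-pad to 4 bytes: K' = d3 00 00 00.
XOR each byte with 0x36: d3⊕36=e5, 00⊕36=36, 00⊕36=36, 00⊕36=36.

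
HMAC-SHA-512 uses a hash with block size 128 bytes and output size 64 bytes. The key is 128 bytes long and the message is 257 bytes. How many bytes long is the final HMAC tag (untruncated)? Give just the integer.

64

The tag is one SHA-512 digest: 64 bytes.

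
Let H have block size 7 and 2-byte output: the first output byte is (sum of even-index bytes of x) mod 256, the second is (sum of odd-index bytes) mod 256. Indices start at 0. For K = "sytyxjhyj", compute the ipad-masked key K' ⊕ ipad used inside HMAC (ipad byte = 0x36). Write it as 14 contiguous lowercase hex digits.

07e33636363636

Key "sytyxjhyj" = 73 79 74 79 78 6a 68 79 6a is 9 bytes > B = 7, so hash it first: H(key) = 31 d5, then zero-pad to 7 bytes: K' = 31 d5 00 00 00 00 00.
XOR each byte with 0x36: 31⊕36=07, d5⊕36=e3, 00⊕36=36, 00⊕36=36, 00⊕36=36, 00⊕36=36, 00⊕36=36.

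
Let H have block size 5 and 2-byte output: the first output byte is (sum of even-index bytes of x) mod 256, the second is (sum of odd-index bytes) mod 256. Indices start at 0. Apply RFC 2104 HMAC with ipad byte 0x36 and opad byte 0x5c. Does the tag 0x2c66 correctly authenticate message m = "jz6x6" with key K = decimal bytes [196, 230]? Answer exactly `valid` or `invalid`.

valid

Key decimal bytes [196, 230] = c4 e6 is 2 bytes ≤ B = 5; zero-pad to 5 bytes: K' = c4 e6 00 00 00.
K' ⊕ ipad = f2 d0 36 36 36; K' ⊕ opad = 98 ba 5c 5c 5c.
Inner hash: even-index sum = 592 mod 256 = 80; odd-index sum = 476 mod 256 = 220 → 50 dc.
Outer hash (recomputed tag): even-index sum = 556 mod 256 = 44; odd-index sum = 358 mod 256 = 102 → 2c 66.
Recomputed tag = 2c66; claimed = 2c66 → match.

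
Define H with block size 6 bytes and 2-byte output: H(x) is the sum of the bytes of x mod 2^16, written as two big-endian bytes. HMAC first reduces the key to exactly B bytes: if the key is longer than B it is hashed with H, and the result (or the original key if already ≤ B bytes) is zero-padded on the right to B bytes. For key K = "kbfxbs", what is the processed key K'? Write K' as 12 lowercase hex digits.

Key "kbfxbs" = 6b 62 66 78 62 73 is exactly B = 6 bytes: K' = 6b 62 66 78 62 73.

6b6266786273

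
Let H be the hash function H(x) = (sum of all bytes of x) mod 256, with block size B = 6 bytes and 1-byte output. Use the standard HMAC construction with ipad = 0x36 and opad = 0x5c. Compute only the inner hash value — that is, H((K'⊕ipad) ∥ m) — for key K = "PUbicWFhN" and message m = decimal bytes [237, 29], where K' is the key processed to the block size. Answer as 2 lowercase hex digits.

28

Key "PUbicWFhN" = 50 55 62 69 63 57 46 68 4e is 9 bytes > B = 6, so hash it first: H(key) = 26, then zero-pad to 6 bytes: K' = 26 00 00 00 00 00.
K' ⊕ ipad = 10 36 36 36 36 36.
Inner input = 10 36 36 36 36 36 ∥ ed 1d.
Inner hash: sum = 16+54+54+54+54+54+237+29 = 552; mod 256 = 40 → 28.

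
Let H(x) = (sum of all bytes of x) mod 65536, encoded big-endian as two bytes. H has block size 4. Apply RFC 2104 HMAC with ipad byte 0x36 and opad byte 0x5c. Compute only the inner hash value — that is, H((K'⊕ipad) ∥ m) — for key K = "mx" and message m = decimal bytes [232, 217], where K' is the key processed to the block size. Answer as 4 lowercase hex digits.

02d6

Key "mx" = 6d 78 is 2 bytes ≤ B = 4; zero-pad to 4 bytes: K' = 6d 78 00 00.
K' ⊕ ipad = 5b 4e 36 36.
Inner input = 5b 4e 36 36 ∥ e8 d9.
Inner hash: sum = 91+78+54+54+232+217 = 726 → 02 d6.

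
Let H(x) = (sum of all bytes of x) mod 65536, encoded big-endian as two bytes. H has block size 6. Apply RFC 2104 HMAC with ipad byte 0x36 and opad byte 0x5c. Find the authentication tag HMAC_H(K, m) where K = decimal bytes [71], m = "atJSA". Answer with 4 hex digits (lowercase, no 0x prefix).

021c

Key decimal bytes [71] = 47 is 1 byte ≤ B = 6; zero-pad to 6 bytes: K' = 47 00 00 00 00 00.
K' ⊕ ipad = 71 36 36 36 36 36.  K' ⊕ opad = 1b 5c 5c 5c 5c 5c.
Inner input = (K'⊕ipad) ∥ m = 71 36 36 36 36 36 ∥ 61 74 4a 53 41.
Inner hash: sum = 113+54+54+54+54+54+97+116+74+83+65 = 818 → 03 32.
Outer input = (K'⊕opad) ∥ inner = 1b 5c 5c 5c 5c 5c ∥ 03 32.
Outer hash (tag): sum = 27+92+92+92+92+92+3+50 = 540 → 02 1c.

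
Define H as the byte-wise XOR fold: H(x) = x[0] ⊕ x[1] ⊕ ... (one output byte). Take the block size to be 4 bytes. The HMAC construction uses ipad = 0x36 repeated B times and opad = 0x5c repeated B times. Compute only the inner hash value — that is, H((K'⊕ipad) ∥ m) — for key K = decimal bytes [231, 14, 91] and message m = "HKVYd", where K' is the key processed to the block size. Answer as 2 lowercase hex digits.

Key decimal bytes [231, 14, 91] = e7 0e 5b is 3 bytes ≤ B = 4; zero-pad to 4 bytes: K' = e7 0e 5b 00.
K' ⊕ ipad = d1 38 6d 36.
Inner input = d1 38 6d 36 ∥ 48 4b 56 59 64.
Inner hash: XOR d1⊕38⊕6d⊕36⊕48⊕4b⊕56⊕59⊕64 = da.

da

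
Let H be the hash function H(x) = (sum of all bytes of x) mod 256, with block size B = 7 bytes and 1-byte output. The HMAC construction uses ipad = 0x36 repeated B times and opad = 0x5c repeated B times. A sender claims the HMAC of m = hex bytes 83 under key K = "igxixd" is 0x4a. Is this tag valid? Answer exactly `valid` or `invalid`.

invalid

Key "igxixd" = 69 67 78 69 78 64 is 6 bytes ≤ B = 7; zero-pad to 7 bytes: K' = 69 67 78 69 78 64 00.
K' ⊕ ipad = 5f 51 4e 5f 4e 52 36; K' ⊕ opad = 35 3b 24 35 24 38 5c.
Inner hash: sum = 95+81+78+95+78+82+54+131 = 694; mod 256 = 182 → b6.
Outer hash (recomputed tag): sum = 53+59+36+53+36+56+92+182 = 567; mod 256 = 55 → 37.
Recomputed tag = 37; claimed = 4a → mismatch.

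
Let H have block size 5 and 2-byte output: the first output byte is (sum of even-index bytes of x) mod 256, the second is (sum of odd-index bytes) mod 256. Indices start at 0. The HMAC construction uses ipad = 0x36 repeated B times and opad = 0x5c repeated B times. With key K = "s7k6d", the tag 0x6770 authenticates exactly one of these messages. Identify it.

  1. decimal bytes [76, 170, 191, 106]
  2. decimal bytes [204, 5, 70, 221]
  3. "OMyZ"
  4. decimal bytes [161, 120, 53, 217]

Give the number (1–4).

3

Key "s7k6d" = 73 37 6b 36 64 is exactly B = 5 bytes: K' = 73 37 6b 36 64.
K' ⊕ ipad = 45 01 5d 00 52; K' ⊕ opad = 2f 6b 37 6a 38.
m1: inner = H(45 01 5d 00 52 4c aa bf 6a) = 08 0c; tag = H(2f 6b 37 6a 38 08 0c) = aadd
m2: inner = H(45 01 5d 00 52 cc 05 46 dd) = d6 13; tag = H(2f 6b 37 6a 38 d6 13) = b1ab
m3: inner = H(45 01 5d 00 52 4f 4d 79 5a) = 9b c9; tag = H(2f 6b 37 6a 38 9b c9) = 6770 ← matches
m4: inner = H(45 01 5d 00 52 a1 78 35 d9) = 45 d7; tag = H(2f 6b 37 6a 38 45 d7) = 751a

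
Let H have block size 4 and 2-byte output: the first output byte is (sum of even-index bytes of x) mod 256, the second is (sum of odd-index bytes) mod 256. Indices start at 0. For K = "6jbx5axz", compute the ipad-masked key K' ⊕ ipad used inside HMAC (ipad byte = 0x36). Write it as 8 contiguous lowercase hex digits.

738b3636

Key "6jbx5axz" = 36 6a 62 78 35 61 78 7a is 8 bytes > B = 4, so hash it first: H(key) = 45 bd, then zero-pad to 4 bytes: K' = 45 bd 00 00.
XOR each byte with 0x36: 45⊕36=73, bd⊕36=8b, 00⊕36=36, 00⊕36=36.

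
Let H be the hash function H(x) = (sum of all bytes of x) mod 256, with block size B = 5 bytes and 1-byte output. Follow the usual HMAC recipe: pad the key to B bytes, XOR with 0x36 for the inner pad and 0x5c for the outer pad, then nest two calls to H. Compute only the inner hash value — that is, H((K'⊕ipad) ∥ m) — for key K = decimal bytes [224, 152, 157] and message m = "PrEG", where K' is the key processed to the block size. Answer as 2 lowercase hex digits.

Key decimal bytes [224, 152, 157] = e0 98 9d is 3 bytes ≤ B = 5; zero-pad to 5 bytes: K' = e0 98 9d 00 00.
K' ⊕ ipad = d6 ae ab 36 36.
Inner input = d6 ae ab 36 36 ∥ 50 72 45 47.
Inner hash: sum = 214+174+171+54+54+80+114+69+71 = 1001; mod 256 = 233 → e9.

e9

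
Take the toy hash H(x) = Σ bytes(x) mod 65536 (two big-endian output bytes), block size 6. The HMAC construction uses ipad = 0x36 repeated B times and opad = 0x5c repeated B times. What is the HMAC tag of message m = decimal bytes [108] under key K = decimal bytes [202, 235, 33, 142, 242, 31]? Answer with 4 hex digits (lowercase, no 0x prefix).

Key decimal bytes [202, 235, 33, 142, 242, 31] = ca eb 21 8e f2 1f is exactly B = 6 bytes: K' = ca eb 21 8e f2 1f.
K' ⊕ ipad = fc dd 17 b8 c4 29.  K' ⊕ opad = 96 b7 7d d2 ae 43.
Inner input = (K'⊕ipad) ∥ m = fc dd 17 b8 c4 29 ∥ 6c.
Inner hash: sum = 252+221+23+184+196+41+108 = 1025 → 04 01.
Outer input = (K'⊕opad) ∥ inner = 96 b7 7d d2 ae 43 ∥ 04 01.
Outer hash (tag): sum = 150+183+125+210+174+67+4+1 = 914 → 03 92.

0392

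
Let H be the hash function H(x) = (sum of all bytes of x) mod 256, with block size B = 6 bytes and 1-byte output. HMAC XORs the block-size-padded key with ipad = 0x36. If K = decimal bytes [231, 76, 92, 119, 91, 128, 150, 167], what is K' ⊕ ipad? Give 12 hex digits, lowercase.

283636363636

Key decimal bytes [231, 76, 92, 119, 91, 128, 150, 167] = e7 4c 5c 77 5b 80 96 a7 is 8 bytes > B = 6, so hash it first: H(key) = 1e, then zero-pad to 6 bytes: K' = 1e 00 00 00 00 00.
XOR each byte with 0x36: 1e⊕36=28, 00⊕36=36, 00⊕36=36, 00⊕36=36, 00⊕36=36, 00⊕36=36.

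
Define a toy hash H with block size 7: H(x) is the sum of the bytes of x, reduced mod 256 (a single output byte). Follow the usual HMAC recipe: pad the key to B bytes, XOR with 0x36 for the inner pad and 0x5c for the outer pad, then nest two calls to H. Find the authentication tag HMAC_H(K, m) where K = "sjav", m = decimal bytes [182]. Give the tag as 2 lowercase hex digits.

70

Key "sjav" = 73 6a 61 76 is 4 bytes ≤ B = 7; zero-pad to 7 bytes: K' = 73 6a 61 76 00 00 00.
K' ⊕ ipad = 45 5c 57 40 36 36 36.  K' ⊕ opad = 2f 36 3d 2a 5c 5c 5c.
Inner input = (K'⊕ipad) ∥ m = 45 5c 57 40 36 36 36 ∥ b6.
Inner hash: sum = 69+92+87+64+54+54+54+182 = 656; mod 256 = 144 → 90.
Outer input = (K'⊕opad) ∥ inner = 2f 36 3d 2a 5c 5c 5c ∥ 90.
Outer hash (tag): sum = 47+54+61+42+92+92+92+144 = 624; mod 256 = 112 → 70.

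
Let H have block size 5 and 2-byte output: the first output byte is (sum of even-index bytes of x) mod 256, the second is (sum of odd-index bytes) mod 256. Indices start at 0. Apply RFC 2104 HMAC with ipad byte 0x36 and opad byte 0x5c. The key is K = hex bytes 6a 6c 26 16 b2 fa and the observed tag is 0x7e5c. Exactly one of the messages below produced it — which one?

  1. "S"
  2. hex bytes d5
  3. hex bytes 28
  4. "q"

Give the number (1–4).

Key hex bytes 6a 6c 26 16 b2 fa is 6 bytes > B = 5, so hash it first: H(key) = 42 7c, then zero-pad to 5 bytes: K' = 42 7c 00 00 00.
K' ⊕ ipad = 74 4a 36 36 36; K' ⊕ opad = 1e 20 5c 5c 5c.
m1: inner = H(74 4a 36 36 36 53) = e0 d3; tag = H(1e 20 5c 5c 5c e0 d3) = a95c
m2: inner = H(74 4a 36 36 36 d5) = e0 55; tag = H(1e 20 5c 5c 5c e0 55) = 2b5c
m3: inner = H(74 4a 36 36 36 28) = e0 a8; tag = H(1e 20 5c 5c 5c e0 a8) = 7e5c ← matches
m4: inner = H(74 4a 36 36 36 71) = e0 f1; tag = H(1e 20 5c 5c 5c e0 f1) = c75c

3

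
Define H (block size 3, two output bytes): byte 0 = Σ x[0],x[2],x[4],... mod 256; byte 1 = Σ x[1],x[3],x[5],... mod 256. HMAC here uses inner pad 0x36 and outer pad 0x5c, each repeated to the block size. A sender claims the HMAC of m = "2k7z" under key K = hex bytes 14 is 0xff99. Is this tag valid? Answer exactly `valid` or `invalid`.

invalid

Key hex bytes 14 is 1 byte ≤ B = 3; zero-pad to 3 bytes: K' = 14 00 00.
K' ⊕ ipad = 22 36 36; K' ⊕ opad = 48 5c 5c.
Inner hash: even-index sum = 317 mod 256 = 61; odd-index sum = 159 mod 256 = 159 → 3d 9f.
Outer hash (recomputed tag): even-index sum = 323 mod 256 = 67; odd-index sum = 153 mod 256 = 153 → 43 99.
Recomputed tag = 4399; claimed = ff99 → mismatch.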